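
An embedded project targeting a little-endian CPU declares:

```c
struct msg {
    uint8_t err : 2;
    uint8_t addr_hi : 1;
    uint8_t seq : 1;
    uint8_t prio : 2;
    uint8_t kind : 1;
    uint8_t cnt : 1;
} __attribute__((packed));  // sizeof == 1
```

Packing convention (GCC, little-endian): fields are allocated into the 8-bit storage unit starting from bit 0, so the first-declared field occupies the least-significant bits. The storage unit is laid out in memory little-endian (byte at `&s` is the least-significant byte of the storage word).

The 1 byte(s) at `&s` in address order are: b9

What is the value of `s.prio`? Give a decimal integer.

3

[0]=0xb9 (little-endian) → word 0xb9
err [0+:2] = (word>>0) & 0x3 = 1
addr_hi [2+:1] = (word>>2) & 0x1 = 0
seq [3+:1] = (word>>3) & 0x1 = 1
prio [4+:2] = (word>>4) & 0x3 = 3  ←
kind [6+:1] = (word>>6) & 0x1 = 0
cnt [7+:1] = (word>>7) & 0x1 = 1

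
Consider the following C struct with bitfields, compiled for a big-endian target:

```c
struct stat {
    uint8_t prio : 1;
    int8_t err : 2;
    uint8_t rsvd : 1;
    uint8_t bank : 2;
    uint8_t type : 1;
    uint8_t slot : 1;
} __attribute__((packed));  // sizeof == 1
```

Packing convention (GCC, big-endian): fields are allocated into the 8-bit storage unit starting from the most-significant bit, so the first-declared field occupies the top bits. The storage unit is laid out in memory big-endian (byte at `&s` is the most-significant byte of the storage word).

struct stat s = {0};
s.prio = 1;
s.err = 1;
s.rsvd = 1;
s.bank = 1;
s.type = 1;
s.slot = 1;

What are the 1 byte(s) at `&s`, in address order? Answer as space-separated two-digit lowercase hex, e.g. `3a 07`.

b7

prio (1b) val=1 bits=0x1 at bit 7: 0x80
err (2b) val=1 bits=0x1 at bit 5: 0xa0
rsvd (1b) val=1 bits=0x1 at bit 4: 0xb0
bank (2b) val=1 bits=0x1 at bit 2: 0xb4
type (1b) val=1 bits=0x1 at bit 1: 0xb6
slot (1b) val=1 bits=0x1 at bit 0: 0xb7
word = 0xb7 → big-endian bytes:
  [0]=0xb7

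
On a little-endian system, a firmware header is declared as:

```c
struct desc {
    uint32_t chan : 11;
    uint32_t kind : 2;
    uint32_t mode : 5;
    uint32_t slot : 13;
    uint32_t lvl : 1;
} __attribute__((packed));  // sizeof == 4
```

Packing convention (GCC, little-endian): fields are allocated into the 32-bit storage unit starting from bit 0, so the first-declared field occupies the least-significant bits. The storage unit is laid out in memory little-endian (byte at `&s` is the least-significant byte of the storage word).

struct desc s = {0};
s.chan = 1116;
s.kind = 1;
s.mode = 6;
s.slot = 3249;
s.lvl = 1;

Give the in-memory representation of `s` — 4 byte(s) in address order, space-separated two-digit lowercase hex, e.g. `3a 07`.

5c cc c4 b2

[0+:11] chan=1116 & 0x7ff = 0x45c; word=0x0000045c
[11+:2] kind=1 & 0x3 = 0x1; word=0x00000c5c
[13+:5] mode=6 & 0x1f = 0x6; word=0x0000cc5c
[18+:13] slot=3249 & 0x1fff = 0xcb1; word=0x32c4cc5c
[31+:1] lvl=1 & 0x1 = 0x1; word=0xb2c4cc5c
word = 0xb2c4cc5c → little-endian bytes:
  [0]=0x5c  [1]=0xcc  [2]=0xc4  [3]=0xb2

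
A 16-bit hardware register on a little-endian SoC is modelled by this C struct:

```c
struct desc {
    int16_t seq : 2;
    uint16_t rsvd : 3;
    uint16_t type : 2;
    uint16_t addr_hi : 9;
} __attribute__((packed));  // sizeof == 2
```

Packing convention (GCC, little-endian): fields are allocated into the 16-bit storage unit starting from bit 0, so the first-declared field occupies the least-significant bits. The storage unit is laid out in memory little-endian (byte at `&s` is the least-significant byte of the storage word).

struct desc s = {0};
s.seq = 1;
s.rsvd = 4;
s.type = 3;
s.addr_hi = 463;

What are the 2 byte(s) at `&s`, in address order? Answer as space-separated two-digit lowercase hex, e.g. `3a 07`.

f1 e7

seq (2b) val=1 bits=0x1 at bit 0: 0x0001
rsvd (3b) val=4 bits=0x4 at bit 2: 0x0011
type (2b) val=3 bits=0x3 at bit 5: 0x0071
addr_hi (9b) val=463 bits=0x1cf at bit 7: 0xe7f1
word = 0xe7f1 → little-endian bytes:
  [0]=0xf1  [1]=0xe7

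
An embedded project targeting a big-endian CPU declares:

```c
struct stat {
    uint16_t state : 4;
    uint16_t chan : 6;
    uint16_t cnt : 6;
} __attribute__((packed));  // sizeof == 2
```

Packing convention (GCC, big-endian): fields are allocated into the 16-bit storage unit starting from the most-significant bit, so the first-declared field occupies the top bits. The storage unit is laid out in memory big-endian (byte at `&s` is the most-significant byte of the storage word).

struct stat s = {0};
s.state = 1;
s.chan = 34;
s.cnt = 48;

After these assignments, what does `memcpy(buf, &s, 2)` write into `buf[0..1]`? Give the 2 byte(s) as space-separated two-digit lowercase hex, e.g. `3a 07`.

18 b0

state (4b) val=1 bits=0x1 at bit 12: 0x1000
chan (6b) val=34 bits=0x22 at bit 6: 0x1880
cnt (6b) val=48 bits=0x30 at bit 0: 0x18b0
word = 0x18b0 → big-endian bytes:
  [0]=0x18  [1]=0xb0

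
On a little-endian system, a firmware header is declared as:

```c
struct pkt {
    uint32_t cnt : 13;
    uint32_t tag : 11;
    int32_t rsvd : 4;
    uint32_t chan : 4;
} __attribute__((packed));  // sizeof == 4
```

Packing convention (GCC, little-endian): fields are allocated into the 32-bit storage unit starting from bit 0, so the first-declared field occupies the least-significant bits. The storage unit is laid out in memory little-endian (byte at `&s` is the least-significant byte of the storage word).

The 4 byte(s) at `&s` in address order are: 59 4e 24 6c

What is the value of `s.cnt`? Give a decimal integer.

[0]=0x59 [1]=0x4e [2]=0x24 [3]=0x6c (little-endian) → word 0x6c244e59
cnt:13 @ bit 0 → (0x6c244e59>>0)&0x1fff = 0xe59  ←
tag:11 @ bit 13 → (0x6c244e59>>13)&0x7ff = 0x122
rsvd:4 @ bit 24 → (0x6c244e59>>24)&0xf = 0xc
chan:4 @ bit 28 → (0x6c244e59>>28)&0xf = 0x6

3673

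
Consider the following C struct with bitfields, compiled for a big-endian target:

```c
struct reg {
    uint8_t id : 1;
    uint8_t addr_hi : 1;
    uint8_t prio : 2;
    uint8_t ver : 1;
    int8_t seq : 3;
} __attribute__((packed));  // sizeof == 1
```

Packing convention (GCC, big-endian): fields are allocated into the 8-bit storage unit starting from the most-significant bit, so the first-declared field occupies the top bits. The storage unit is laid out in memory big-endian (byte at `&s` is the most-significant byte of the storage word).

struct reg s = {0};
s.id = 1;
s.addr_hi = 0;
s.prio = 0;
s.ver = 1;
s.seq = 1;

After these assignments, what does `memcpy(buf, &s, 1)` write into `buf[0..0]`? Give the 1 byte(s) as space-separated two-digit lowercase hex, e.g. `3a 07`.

id:1 = 1 → 0x1 << 7 → word 0x80
addr_hi:1 = 0 → 0x0 << 6 → word 0x80
prio:2 = 0 → 0x0 << 4 → word 0x80
ver:1 = 1 → 0x1 << 3 → word 0x88
seq:3 = 1 → 0x1 << 0 → word 0x89
word = 0x89 → big-endian bytes:
  [0]=0x89

89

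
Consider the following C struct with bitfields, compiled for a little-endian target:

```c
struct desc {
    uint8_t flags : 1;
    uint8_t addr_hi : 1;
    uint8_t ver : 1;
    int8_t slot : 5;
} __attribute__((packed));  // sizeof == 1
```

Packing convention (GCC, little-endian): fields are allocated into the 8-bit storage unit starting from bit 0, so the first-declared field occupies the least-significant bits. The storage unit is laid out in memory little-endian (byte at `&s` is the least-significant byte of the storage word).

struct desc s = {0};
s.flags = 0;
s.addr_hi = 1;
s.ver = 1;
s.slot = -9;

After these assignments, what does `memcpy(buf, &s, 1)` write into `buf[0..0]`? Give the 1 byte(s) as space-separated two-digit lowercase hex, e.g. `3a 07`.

flags (1b) val=0 bits=0x0 at bit 0: 0x00
addr_hi (1b) val=1 bits=0x1 at bit 1: 0x02
ver (1b) val=1 bits=0x1 at bit 2: 0x06
slot (5b) val=-9 bits=0x17 at bit 3: 0xbe
word = 0xbe → little-endian bytes:
  [0]=0xbe

be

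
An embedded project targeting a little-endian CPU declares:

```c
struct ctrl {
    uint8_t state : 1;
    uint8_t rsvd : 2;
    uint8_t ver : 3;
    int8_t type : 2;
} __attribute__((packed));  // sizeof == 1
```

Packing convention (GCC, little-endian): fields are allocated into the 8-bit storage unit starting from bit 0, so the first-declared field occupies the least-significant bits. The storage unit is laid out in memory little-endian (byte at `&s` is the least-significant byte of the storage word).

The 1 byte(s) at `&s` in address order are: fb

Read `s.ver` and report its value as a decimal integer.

7

[0]=0xfb (little-endian) → word 0xfb
state [0+:1] = (word>>0) & 0x1 = 1
rsvd [1+:2] = (word>>1) & 0x3 = 1
ver [3+:3] = (word>>3) & 0x7 = 7  ←
type [6+:2] = (word>>6) & 0x3 = 3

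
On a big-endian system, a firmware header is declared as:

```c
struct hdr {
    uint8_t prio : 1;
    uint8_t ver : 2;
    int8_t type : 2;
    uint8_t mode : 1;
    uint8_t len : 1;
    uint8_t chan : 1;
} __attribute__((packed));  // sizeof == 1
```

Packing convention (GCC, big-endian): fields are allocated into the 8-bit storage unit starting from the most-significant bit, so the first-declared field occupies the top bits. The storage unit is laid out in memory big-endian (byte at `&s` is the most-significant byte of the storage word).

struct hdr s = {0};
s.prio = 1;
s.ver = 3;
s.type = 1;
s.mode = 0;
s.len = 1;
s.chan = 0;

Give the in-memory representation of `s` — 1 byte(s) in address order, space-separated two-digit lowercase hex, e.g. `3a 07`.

prio (1b) val=1 bits=0x1 at bit 7: 0x80
ver (2b) val=3 bits=0x3 at bit 5: 0xe0
type (2b) val=1 bits=0x1 at bit 3: 0xe8
mode (1b) val=0 bits=0x0 at bit 2: 0xe8
len (1b) val=1 bits=0x1 at bit 1: 0xea
chan (1b) val=0 bits=0x0 at bit 0: 0xea
word = 0xea → big-endian bytes:
  [0]=0xea

ea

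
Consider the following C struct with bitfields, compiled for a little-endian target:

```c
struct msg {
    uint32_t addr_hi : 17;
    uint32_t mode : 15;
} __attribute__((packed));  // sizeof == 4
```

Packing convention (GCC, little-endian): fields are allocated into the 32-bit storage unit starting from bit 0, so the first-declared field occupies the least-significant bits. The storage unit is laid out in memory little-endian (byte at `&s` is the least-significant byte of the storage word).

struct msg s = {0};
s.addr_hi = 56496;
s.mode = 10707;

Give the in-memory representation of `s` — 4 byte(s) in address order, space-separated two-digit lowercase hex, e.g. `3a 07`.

b0 dc a6 53

[0+:17] addr_hi=56496 & 0x1ffff = 0xdcb0; word=0x0000dcb0
[17+:15] mode=10707 & 0x7fff = 0x29d3; word=0x53a6dcb0
word = 0x53a6dcb0 → little-endian bytes:
  [0]=0xb0  [1]=0xdc  [2]=0xa6  [3]=0x53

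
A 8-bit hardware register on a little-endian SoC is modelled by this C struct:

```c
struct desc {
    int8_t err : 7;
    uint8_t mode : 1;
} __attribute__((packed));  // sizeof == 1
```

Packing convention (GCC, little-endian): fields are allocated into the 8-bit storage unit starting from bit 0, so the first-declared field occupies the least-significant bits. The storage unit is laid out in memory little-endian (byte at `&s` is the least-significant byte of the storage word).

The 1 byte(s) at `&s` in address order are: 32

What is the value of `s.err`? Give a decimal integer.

[0]=0x32 (little-endian) → word 0x32
err:7 @ bit 0 → (0x32>>0)&0x7f = 0x32  ←
mode:1 @ bit 7 → (0x32>>7)&0x1 = 0x0
err signed 7b, MSB=0: value = 50

50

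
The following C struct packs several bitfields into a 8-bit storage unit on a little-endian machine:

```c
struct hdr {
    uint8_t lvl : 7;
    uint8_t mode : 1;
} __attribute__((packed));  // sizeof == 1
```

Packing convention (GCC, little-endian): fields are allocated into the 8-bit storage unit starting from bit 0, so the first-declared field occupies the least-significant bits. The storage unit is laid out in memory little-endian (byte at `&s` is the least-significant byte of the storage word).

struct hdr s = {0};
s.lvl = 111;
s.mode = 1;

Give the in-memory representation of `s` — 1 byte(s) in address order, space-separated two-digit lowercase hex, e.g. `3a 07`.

ef

lvl:7 = 111 → 0x6f << 0 → word 0x6f
mode:1 = 1 → 0x1 << 7 → word 0xef
word = 0xef → little-endian bytes:
  [0]=0xef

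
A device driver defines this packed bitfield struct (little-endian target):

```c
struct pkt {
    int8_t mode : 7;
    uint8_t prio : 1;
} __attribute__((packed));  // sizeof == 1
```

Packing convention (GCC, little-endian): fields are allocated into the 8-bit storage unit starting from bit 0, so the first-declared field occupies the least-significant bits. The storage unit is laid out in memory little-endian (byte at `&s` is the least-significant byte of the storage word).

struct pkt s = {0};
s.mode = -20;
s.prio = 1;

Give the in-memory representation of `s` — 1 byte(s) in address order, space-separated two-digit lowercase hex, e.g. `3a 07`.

ec

mode (7b) val=-20 bits=0x6c at bit 0: 0x6c
prio (1b) val=1 bits=0x1 at bit 7: 0xec
word = 0xec → little-endian bytes:
  [0]=0xec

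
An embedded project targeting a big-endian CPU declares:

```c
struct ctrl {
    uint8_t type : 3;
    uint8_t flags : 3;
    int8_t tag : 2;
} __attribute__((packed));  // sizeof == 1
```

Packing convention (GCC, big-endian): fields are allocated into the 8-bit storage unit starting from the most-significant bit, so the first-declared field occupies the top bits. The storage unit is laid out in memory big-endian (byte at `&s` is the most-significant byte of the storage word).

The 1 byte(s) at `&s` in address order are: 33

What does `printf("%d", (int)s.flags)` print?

4

[0]=0x33 (big-endian) → word 0x33
type [5+:3] = (word>>5) & 0x7 = 1
flags [2+:3] = (word>>2) & 0x7 = 4  ←
tag [0+:2] = (word>>0) & 0x3 = 3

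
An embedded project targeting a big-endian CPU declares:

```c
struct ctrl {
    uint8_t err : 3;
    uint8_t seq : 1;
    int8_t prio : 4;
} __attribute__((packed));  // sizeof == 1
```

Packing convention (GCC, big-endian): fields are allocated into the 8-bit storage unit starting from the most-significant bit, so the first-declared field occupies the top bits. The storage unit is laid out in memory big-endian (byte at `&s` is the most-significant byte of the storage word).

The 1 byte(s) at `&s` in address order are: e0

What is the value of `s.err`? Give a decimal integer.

[0]=0xe0 (big-endian) → word 0xe0
err [5+:3] = (word>>5) & 0x7 = 7  ←
seq [4+:1] = (word>>4) & 0x1 = 0
prio [0+:4] = (word>>0) & 0xf = 0

7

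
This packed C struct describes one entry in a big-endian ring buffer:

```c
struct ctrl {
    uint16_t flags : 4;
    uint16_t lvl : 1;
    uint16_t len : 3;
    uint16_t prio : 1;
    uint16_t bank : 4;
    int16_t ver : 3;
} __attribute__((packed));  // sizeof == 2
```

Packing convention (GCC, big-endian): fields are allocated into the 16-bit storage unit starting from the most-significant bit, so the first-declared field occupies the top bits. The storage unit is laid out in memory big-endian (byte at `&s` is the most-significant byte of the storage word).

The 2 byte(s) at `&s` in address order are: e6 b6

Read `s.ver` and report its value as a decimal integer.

-2

[0]=0xe6 [1]=0xb6 (big-endian) → word 0xe6b6
flags [12+:4] = (word>>12) & 0xf = 14
lvl [11+:1] = (word>>11) & 0x1 = 0
len [8+:3] = (word>>8) & 0x7 = 6
prio [7+:1] = (word>>7) & 0x1 = 1
bank [3+:4] = (word>>3) & 0xf = 6
ver [0+:3] = (word>>0) & 0x7 = 6  ←
ver signed 3b, MSB=1: 6 - 8 = -2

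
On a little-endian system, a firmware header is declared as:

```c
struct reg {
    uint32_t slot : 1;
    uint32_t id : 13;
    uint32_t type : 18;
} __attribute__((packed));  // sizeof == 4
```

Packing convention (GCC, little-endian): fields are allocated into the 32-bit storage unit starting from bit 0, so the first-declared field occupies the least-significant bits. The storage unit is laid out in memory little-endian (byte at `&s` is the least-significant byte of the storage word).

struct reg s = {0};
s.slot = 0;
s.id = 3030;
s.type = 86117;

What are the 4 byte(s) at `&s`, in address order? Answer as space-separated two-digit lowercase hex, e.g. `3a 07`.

ac 57 19 54

slot (1b) val=0 bits=0x0 at bit 0: 0x00000000
id (13b) val=3030 bits=0xbd6 at bit 1: 0x000017ac
type (18b) val=86117 bits=0x15065 at bit 14: 0x541957ac
word = 0x541957ac → little-endian bytes:
  [0]=0xac  [1]=0x57  [2]=0x19  [3]=0x54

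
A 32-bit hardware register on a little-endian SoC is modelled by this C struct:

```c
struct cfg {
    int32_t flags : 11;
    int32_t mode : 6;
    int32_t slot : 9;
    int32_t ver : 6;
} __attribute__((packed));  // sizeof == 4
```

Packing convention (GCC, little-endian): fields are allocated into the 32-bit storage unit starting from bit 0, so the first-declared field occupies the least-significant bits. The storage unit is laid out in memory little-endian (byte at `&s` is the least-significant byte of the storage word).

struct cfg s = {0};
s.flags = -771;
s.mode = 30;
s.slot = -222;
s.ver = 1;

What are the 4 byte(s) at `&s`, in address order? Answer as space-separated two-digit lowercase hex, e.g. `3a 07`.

fd f4 44 06

[0+:11] flags=-771 & 0x7ff = 0x4fd; word=0x000004fd
[11+:6] mode=30 & 0x3f = 0x1e; word=0x0000f4fd
[17+:9] slot=-222 & 0x1ff = 0x122; word=0x0244f4fd
[26+:6] ver=1 & 0x3f = 0x1; word=0x0644f4fd
word = 0x0644f4fd → little-endian bytes:
  [0]=0xfd  [1]=0xf4  [2]=0x44  [3]=0x06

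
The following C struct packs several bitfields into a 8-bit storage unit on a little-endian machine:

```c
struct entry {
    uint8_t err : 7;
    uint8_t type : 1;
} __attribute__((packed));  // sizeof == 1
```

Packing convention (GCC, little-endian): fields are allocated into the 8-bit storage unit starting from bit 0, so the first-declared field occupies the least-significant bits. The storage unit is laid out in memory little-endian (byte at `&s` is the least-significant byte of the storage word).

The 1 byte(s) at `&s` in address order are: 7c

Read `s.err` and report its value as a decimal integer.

[0]=0x7c (little-endian) → word 0x7c
err:7 @ bit 0 → (0x7c>>0)&0x7f = 0x7c  ←
type:1 @ bit 7 → (0x7c>>7)&0x1 = 0x0

124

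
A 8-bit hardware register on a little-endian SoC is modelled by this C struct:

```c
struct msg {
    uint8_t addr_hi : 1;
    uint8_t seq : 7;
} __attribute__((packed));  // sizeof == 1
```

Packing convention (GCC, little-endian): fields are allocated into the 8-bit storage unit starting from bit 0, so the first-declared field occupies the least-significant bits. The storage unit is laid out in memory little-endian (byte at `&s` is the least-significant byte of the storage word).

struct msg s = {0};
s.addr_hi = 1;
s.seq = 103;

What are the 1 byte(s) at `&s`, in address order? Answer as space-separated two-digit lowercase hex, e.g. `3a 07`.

addr_hi:1 = 1 → 0x1 << 0 → word 0x01
seq:7 = 103 → 0x67 << 1 → word 0xcf
word = 0xcf → little-endian bytes:
  [0]=0xcf

cf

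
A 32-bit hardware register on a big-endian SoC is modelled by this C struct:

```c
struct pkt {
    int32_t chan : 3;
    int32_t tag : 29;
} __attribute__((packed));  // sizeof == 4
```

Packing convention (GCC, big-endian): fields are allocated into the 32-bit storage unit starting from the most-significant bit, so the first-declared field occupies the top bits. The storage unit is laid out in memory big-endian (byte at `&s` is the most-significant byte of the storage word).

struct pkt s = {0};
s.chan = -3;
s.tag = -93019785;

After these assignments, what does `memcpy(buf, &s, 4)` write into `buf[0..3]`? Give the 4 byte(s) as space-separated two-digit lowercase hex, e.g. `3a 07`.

chan (3b) val=-3 bits=0x5 at bit 29: 0xa0000000
tag (29b) val=-93019785 bits=0x1a74a177 at bit 0: 0xba74a177
word = 0xba74a177 → big-endian bytes:
  [0]=0xba  [1]=0x74  [2]=0xa1  [3]=0x77

ba 74 a1 77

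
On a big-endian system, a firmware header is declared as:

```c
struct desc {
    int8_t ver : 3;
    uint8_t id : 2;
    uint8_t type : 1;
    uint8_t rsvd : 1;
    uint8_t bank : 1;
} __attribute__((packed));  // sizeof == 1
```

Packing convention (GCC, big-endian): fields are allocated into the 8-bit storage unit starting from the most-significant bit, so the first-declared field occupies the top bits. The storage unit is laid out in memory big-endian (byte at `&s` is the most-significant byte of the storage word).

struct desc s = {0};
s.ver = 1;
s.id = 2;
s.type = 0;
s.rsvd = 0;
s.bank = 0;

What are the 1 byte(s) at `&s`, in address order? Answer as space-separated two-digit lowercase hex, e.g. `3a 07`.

30

ver:3 = 1 → 0x1 << 5 → word 0x20
id:2 = 2 → 0x2 << 3 → word 0x30
type:1 = 0 → 0x0 << 2 → word 0x30
rsvd:1 = 0 → 0x0 << 1 → word 0x30
bank:1 = 0 → 0x0 << 0 → word 0x30
word = 0x30 → big-endian bytes:
  [0]=0x30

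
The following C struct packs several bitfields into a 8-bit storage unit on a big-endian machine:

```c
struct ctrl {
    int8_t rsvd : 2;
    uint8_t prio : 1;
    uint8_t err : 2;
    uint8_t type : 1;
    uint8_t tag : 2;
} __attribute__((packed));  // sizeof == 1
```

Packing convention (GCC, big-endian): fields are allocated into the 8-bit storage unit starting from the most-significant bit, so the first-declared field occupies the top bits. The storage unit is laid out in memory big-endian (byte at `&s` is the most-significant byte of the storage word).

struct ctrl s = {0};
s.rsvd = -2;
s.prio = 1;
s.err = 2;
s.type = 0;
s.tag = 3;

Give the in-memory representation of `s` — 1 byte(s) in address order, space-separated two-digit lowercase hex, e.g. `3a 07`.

b3

rsvd:2 = -2 → 0x2 << 6 → word 0x80
prio:1 = 1 → 0x1 << 5 → word 0xa0
err:2 = 2 → 0x2 << 3 → word 0xb0
type:1 = 0 → 0x0 << 2 → word 0xb0
tag:2 = 3 → 0x3 << 0 → word 0xb3
word = 0xb3 → big-endian bytes:
  [0]=0xb3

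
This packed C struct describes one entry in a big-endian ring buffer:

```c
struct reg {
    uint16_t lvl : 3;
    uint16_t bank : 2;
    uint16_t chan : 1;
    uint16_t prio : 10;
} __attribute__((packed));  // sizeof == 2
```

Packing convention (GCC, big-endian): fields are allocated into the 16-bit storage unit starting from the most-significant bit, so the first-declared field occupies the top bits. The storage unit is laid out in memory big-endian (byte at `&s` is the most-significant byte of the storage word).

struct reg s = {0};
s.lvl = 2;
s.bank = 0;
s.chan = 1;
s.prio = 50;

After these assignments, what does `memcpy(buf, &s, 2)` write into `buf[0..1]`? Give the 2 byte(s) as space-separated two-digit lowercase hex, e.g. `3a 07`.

44 32

lvl (3b) val=2 bits=0x2 at bit 13: 0x4000
bank (2b) val=0 bits=0x0 at bit 11: 0x4000
chan (1b) val=1 bits=0x1 at bit 10: 0x4400
prio (10b) val=50 bits=0x32 at bit 0: 0x4432
word = 0x4432 → big-endian bytes:
  [0]=0x44  [1]=0x32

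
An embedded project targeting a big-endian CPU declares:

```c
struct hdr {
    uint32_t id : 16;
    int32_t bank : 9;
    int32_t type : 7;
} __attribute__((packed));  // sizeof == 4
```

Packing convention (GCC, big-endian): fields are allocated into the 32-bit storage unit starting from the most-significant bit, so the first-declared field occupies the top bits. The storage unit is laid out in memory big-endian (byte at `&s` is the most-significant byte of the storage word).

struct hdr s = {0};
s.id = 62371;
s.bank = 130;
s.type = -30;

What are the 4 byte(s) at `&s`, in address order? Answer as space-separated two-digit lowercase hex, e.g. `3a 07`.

id:16 = 62371 → 0xf3a3 << 16 → word 0xf3a30000
bank:9 = 130 → 0x82 << 7 → word 0xf3a34100
type:7 = -30 → 0x62 << 0 → word 0xf3a34162
word = 0xf3a34162 → big-endian bytes:
  [0]=0xf3  [1]=0xa3  [2]=0x41  [3]=0x62

f3 a3 41 62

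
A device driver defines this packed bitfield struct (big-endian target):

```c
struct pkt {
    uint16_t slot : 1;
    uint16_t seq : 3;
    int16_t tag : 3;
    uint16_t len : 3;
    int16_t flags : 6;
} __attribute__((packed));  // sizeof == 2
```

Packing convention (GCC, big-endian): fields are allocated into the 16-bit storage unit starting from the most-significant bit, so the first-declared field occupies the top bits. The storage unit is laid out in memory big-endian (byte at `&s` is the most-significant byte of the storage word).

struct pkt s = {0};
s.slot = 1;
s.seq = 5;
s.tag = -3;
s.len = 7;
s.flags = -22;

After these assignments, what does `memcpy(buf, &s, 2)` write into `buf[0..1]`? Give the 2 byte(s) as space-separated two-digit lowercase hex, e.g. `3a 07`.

db ea

[15+:1] slot=1 & 0x1 = 0x1; word=0x8000
[12+:3] seq=5 & 0x7 = 0x5; word=0xd000
[9+:3] tag=-3 & 0x7 = 0x5; word=0xda00
[6+:3] len=7 & 0x7 = 0x7; word=0xdbc0
[0+:6] flags=-22 & 0x3f = 0x2a; word=0xdbea
word = 0xdbea → big-endian bytes:
  [0]=0xdb  [1]=0xea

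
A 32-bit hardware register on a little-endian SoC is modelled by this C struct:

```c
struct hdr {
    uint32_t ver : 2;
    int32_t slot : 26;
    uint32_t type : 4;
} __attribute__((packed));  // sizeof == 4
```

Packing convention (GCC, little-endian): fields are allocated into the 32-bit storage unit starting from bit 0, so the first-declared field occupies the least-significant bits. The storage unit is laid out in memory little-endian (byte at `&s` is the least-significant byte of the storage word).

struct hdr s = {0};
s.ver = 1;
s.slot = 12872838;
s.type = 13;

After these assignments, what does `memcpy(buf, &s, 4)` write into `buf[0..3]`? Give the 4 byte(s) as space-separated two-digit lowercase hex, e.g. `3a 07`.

ver:2 = 1 → 0x1 << 0 → word 0x00000001
slot:26 = 12872838 → 0xc46c86 << 2 → word 0x0311b219
type:4 = 13 → 0xd << 28 → word 0xd311b219
word = 0xd311b219 → little-endian bytes:
  [0]=0x19  [1]=0xb2  [2]=0x11  [3]=0xd3

19 b2 11 d3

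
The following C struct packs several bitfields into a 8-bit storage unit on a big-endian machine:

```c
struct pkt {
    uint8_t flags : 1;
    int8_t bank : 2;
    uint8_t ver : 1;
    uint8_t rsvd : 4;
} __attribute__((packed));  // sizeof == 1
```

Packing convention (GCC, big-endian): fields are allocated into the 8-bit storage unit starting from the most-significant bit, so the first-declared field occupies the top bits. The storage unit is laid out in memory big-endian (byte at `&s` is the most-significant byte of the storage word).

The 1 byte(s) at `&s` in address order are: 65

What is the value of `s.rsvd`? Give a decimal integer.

5

[0]=0x65 (big-endian) → word 0x65
flags [7+:1] = (word>>7) & 0x1 = 0
bank [5+:2] = (word>>5) & 0x3 = 3
ver [4+:1] = (word>>4) & 0x1 = 0
rsvd [0+:4] = (word>>0) & 0xf = 5  ←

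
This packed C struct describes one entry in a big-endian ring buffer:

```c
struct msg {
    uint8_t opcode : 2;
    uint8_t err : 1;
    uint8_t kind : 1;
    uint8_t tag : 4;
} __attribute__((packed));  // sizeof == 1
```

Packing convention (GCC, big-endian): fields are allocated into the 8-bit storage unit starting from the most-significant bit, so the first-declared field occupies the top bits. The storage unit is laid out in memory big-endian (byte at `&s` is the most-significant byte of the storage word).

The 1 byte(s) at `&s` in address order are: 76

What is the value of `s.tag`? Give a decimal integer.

[0]=0x76 (big-endian) → word 0x76
opcode:2 @ bit 6 → (0x76>>6)&0x3 = 0x1
err:1 @ bit 5 → (0x76>>5)&0x1 = 0x1
kind:1 @ bit 4 → (0x76>>4)&0x1 = 0x1
tag:4 @ bit 0 → (0x76>>0)&0xf = 0x6  ←

6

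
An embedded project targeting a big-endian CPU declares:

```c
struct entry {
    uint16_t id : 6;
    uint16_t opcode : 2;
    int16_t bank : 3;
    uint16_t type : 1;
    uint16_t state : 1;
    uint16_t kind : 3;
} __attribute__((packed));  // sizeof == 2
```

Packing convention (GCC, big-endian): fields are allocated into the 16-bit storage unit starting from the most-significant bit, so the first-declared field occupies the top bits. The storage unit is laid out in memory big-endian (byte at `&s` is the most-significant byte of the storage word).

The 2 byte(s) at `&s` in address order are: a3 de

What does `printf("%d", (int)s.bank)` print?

-2

[0]=0xa3 [1]=0xde (big-endian) → word 0xa3de
id:6 @ bit 10 → (0xa3de>>10)&0x3f = 0x28
opcode:2 @ bit 8 → (0xa3de>>8)&0x3 = 0x3
bank:3 @ bit 5 → (0xa3de>>5)&0x7 = 0x6  ←
type:1 @ bit 4 → (0xa3de>>4)&0x1 = 0x1
state:1 @ bit 3 → (0xa3de>>3)&0x1 = 0x1
kind:3 @ bit 0 → (0xa3de>>0)&0x7 = 0x6
bank signed 3b, MSB=1: 6 - 8 = -2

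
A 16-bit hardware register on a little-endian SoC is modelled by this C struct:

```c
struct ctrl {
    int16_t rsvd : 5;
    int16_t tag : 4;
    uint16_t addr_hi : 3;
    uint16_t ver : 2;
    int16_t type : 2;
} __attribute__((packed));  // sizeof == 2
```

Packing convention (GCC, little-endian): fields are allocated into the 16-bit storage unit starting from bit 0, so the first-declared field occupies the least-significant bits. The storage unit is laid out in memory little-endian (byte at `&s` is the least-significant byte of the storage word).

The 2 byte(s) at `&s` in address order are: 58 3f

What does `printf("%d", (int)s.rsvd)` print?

-8

[0]=0x58 [1]=0x3f (little-endian) → word 0x3f58
rsvd [0+:5] = (word>>0) & 0x1f = 24  ←
tag [5+:4] = (word>>5) & 0xf = 10
addr_hi [9+:3] = (word>>9) & 0x7 = 7
ver [12+:2] = (word>>12) & 0x3 = 3
type [14+:2] = (word>>14) & 0x3 = 0
rsvd signed 5b, MSB=1: 24 - 32 = -8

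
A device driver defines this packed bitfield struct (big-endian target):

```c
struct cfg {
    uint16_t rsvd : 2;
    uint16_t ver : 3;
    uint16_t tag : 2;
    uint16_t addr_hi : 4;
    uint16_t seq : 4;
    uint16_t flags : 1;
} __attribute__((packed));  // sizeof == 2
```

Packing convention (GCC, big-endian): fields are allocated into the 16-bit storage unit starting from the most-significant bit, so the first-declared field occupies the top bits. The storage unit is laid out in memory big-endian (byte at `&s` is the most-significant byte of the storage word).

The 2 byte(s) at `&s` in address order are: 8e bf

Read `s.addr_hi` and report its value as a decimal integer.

5

[0]=0x8e [1]=0xbf (big-endian) → word 0x8ebf
rsvd [14+:2] = (word>>14) & 0x3 = 2
ver [11+:3] = (word>>11) & 0x7 = 1
tag [9+:2] = (word>>9) & 0x3 = 3
addr_hi [5+:4] = (word>>5) & 0xf = 5  ←
seq [1+:4] = (word>>1) & 0xf = 15
flags [0+:1] = (word>>0) & 0x1 = 1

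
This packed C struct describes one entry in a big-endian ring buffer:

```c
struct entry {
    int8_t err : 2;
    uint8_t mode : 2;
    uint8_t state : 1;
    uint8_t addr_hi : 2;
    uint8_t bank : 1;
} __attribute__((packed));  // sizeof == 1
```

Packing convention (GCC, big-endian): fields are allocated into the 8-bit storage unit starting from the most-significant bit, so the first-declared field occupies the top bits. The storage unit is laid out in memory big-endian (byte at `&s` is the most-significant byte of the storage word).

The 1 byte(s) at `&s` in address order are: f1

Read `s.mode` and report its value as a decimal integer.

[0]=0xf1 (big-endian) → word 0xf1
err:2 @ bit 6 → (0xf1>>6)&0x3 = 0x3
mode:2 @ bit 4 → (0xf1>>4)&0x3 = 0x3  ←
state:1 @ bit 3 → (0xf1>>3)&0x1 = 0x0
addr_hi:2 @ bit 1 → (0xf1>>1)&0x3 = 0x0
bank:1 @ bit 0 → (0xf1>>0)&0x1 = 0x1

3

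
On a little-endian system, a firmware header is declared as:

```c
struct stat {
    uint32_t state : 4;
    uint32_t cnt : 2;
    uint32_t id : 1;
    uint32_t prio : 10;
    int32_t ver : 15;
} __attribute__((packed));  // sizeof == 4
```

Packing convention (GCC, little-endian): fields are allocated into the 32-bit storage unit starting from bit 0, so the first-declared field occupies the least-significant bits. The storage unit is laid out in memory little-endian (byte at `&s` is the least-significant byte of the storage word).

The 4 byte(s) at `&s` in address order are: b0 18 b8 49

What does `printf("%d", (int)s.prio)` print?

[0]=0xb0 [1]=0x18 [2]=0xb8 [3]=0x49 (little-endian) → word 0x49b818b0
state:4 @ bit 0 → (0x49b818b0>>0)&0xf = 0x0
cnt:2 @ bit 4 → (0x49b818b0>>4)&0x3 = 0x3
id:1 @ bit 6 → (0x49b818b0>>6)&0x1 = 0x0
prio:10 @ bit 7 → (0x49b818b0>>7)&0x3ff = 0x31  ←
ver:15 @ bit 17 → (0x49b818b0>>17)&0x7fff = 0x24dc

49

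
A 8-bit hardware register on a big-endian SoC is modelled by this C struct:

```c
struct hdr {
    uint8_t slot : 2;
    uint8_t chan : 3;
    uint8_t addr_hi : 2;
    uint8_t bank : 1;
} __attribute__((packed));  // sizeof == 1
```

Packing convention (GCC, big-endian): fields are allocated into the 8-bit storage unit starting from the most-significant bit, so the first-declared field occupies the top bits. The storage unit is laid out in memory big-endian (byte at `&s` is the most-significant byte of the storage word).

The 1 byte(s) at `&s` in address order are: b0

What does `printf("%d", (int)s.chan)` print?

6

[0]=0xb0 (big-endian) → word 0xb0
slot:2 @ bit 6 → (0xb0>>6)&0x3 = 0x2
chan:3 @ bit 3 → (0xb0>>3)&0x7 = 0x6  ←
addr_hi:2 @ bit 1 → (0xb0>>1)&0x3 = 0x0
bank:1 @ bit 0 → (0xb0>>0)&0x1 = 0x0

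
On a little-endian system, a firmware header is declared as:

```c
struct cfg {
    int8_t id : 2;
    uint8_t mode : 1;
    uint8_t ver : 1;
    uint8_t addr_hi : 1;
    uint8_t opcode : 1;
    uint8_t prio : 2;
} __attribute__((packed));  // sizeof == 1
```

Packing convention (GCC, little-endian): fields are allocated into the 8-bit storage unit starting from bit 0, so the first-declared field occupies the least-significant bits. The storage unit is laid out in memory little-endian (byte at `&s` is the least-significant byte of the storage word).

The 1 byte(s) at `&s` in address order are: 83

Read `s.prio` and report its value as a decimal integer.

[0]=0x83 (little-endian) → word 0x83
id:2 @ bit 0 → (0x83>>0)&0x3 = 0x3
mode:1 @ bit 2 → (0x83>>2)&0x1 = 0x0
ver:1 @ bit 3 → (0x83>>3)&0x1 = 0x0
addr_hi:1 @ bit 4 → (0x83>>4)&0x1 = 0x0
opcode:1 @ bit 5 → (0x83>>5)&0x1 = 0x0
prio:2 @ bit 6 → (0x83>>6)&0x3 = 0x2  ←

2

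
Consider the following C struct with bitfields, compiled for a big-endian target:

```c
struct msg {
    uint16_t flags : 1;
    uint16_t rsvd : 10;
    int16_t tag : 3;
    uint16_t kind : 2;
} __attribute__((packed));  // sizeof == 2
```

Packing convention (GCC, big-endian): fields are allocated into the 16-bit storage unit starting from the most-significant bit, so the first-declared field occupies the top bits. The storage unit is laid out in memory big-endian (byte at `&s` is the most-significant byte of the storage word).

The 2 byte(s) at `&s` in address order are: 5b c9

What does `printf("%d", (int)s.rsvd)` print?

[0]=0x5b [1]=0xc9 (big-endian) → word 0x5bc9
flags:1 @ bit 15 → (0x5bc9>>15)&0x1 = 0x0
rsvd:10 @ bit 5 → (0x5bc9>>5)&0x3ff = 0x2de  ←
tag:3 @ bit 2 → (0x5bc9>>2)&0x7 = 0x2
kind:2 @ bit 0 → (0x5bc9>>0)&0x3 = 0x1

734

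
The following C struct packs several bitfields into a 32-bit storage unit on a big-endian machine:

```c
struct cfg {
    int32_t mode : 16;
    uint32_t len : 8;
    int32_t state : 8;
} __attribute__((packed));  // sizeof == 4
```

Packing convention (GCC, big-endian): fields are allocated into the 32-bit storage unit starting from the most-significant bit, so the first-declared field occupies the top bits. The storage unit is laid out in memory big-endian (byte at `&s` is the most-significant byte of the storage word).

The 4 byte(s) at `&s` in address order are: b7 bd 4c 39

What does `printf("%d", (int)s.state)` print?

57

[0]=0xb7 [1]=0xbd [2]=0x4c [3]=0x39 (big-endian) → word 0xb7bd4c39
mode [16+:16] = (word>>16) & 0xffff = 47037
len [8+:8] = (word>>8) & 0xff = 76
state [0+:8] = (word>>0) & 0xff = 57  ←
state signed 8b, MSB=0: value = 57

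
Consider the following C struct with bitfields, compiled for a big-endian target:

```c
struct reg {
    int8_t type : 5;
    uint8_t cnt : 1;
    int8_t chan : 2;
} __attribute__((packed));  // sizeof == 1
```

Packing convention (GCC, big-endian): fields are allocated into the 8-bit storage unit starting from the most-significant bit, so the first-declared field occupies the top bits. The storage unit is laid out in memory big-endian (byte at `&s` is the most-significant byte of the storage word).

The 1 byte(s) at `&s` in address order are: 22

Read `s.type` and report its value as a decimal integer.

[0]=0x22 (big-endian) → word 0x22
type:5 @ bit 3 → (0x22>>3)&0x1f = 0x4  ←
cnt:1 @ bit 2 → (0x22>>2)&0x1 = 0x0
chan:2 @ bit 0 → (0x22>>0)&0x3 = 0x2
type signed 5b, MSB=0: value = 4

4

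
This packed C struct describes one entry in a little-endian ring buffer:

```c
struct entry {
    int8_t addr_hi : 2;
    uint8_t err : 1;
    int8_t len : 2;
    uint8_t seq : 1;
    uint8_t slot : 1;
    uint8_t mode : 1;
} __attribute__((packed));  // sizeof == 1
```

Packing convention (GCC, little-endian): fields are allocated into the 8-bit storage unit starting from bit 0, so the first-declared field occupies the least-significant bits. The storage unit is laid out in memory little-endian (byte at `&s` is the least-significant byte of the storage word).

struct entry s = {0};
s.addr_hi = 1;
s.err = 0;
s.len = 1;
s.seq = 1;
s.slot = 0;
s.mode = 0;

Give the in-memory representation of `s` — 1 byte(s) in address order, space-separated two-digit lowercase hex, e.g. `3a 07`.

addr_hi (2b) val=1 bits=0x1 at bit 0: 0x01
err (1b) val=0 bits=0x0 at bit 2: 0x01
len (2b) val=1 bits=0x1 at bit 3: 0x09
seq (1b) val=1 bits=0x1 at bit 5: 0x29
slot (1b) val=0 bits=0x0 at bit 6: 0x29
mode (1b) val=0 bits=0x0 at bit 7: 0x29
word = 0x29 → little-endian bytes:
  [0]=0x29

29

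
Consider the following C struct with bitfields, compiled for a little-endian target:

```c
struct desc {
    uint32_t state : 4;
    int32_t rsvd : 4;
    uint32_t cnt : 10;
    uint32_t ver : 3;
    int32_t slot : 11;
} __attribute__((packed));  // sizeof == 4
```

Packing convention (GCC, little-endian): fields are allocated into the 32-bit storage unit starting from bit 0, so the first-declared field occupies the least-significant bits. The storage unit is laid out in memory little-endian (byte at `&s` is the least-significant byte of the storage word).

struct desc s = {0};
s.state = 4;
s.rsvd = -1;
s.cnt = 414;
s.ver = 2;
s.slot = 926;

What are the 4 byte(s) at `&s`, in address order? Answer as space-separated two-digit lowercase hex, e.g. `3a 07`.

state (4b) val=4 bits=0x4 at bit 0: 0x00000004
rsvd (4b) val=-1 bits=0xf at bit 4: 0x000000f4
cnt (10b) val=414 bits=0x19e at bit 8: 0x00019ef4
ver (3b) val=2 bits=0x2 at bit 18: 0x00099ef4
slot (11b) val=926 bits=0x39e at bit 21: 0x73c99ef4
word = 0x73c99ef4 → little-endian bytes:
  [0]=0xf4  [1]=0x9e  [2]=0xc9  [3]=0x73

f4 9e c9 73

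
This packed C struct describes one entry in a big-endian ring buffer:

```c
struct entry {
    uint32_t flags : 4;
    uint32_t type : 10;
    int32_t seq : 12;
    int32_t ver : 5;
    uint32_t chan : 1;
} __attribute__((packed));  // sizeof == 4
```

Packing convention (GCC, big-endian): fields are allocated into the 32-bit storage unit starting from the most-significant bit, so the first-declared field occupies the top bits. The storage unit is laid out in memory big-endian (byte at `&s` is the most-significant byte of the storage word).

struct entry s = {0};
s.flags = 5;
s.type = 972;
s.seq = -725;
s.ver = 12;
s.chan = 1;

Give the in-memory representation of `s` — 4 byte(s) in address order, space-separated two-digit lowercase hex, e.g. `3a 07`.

flags:4 = 5 → 0x5 << 28 → word 0x50000000
type:10 = 972 → 0x3cc << 18 → word 0x5f300000
seq:12 = -725 → 0xd2b << 6 → word 0x5f334ac0
ver:5 = 12 → 0xc << 1 → word 0x5f334ad8
chan:1 = 1 → 0x1 << 0 → word 0x5f334ad9
word = 0x5f334ad9 → big-endian bytes:
  [0]=0x5f  [1]=0x33  [2]=0x4a  [3]=0xd9

5f 33 4a d9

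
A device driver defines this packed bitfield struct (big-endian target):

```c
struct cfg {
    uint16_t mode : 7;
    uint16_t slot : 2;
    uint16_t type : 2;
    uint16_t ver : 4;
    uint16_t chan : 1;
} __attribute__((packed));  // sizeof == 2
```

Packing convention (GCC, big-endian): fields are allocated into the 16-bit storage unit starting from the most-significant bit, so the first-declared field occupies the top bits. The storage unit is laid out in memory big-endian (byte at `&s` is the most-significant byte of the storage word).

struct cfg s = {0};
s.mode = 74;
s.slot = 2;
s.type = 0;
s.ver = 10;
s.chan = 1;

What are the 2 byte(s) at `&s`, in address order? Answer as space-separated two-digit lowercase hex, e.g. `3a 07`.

mode (7b) val=74 bits=0x4a at bit 9: 0x9400
slot (2b) val=2 bits=0x2 at bit 7: 0x9500
type (2b) val=0 bits=0x0 at bit 5: 0x9500
ver (4b) val=10 bits=0xa at bit 1: 0x9514
chan (1b) val=1 bits=0x1 at bit 0: 0x9515
word = 0x9515 → big-endian bytes:
  [0]=0x95  [1]=0x15

95 15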